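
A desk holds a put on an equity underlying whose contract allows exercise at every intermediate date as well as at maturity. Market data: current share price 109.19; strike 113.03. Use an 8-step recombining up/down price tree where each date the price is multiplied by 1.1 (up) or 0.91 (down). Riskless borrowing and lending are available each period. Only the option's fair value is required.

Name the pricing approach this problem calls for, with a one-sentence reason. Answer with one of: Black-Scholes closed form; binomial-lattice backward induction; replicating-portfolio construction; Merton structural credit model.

Key observation: with exercise allowed before expiry on a discrete up/down model (8 steps from spot 109.19), the strike-113.03 put's value must be rolled back through the tree testing early exercise at each node.

framework: binomial-lattice backward induction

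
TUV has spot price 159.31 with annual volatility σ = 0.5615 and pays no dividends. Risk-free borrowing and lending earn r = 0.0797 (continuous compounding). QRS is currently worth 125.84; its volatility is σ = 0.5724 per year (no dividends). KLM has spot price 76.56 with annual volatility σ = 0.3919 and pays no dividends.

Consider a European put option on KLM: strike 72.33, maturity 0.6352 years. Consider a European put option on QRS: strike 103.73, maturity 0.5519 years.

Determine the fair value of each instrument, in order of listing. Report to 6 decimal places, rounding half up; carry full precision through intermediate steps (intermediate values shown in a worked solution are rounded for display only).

[KLM put K=72.33]
σ√T = 0.3919·√0.6352 = 0.312342
d₁ = (ln(S/K) + (r+σ²/2)T) / (σ√T) = (ln(76.56/72.33) + (0.0797+0.3919²/2)·0.6352) / 0.312342 = (0.056836 + 0.099404) / 0.312342 = 0.500221
d₂ = d₁ − σ√T = 0.500221 − 0.312342 = 0.187879
e^{−rT} = 0.950635
N(−d₁) = 0.308460,  N(−d₂) = 0.425486
price = K·e^{−rT}·N(−d₂) − S·N(−d₁) = 29.256156 − 23.615684 = 5.640473
[QRS put K=103.73]
σ√T = 0.5724·√0.5519 = 0.425236
d₁ = (ln(S/K) + (r+σ²/2)T) / (σ√T) = (ln(125.84/103.73) + (0.0797+0.5724²/2)·0.5519) / 0.425236 = (0.193220 + 0.134399) / 0.425236 = 0.770441
d₂ = d₁ − σ√T = 0.770441 − 0.425236 = 0.345205
e^{−rT} = 0.956967
N(−d₁) = 0.220519,  N(−d₂) = 0.364970
price = K·e^{−rT}·N(−d₂) − S·N(−d₁) = 36.229187 − 27.750135 = 8.479051

price(KLM put K=72.33) = 5.640473
price(QRS put K=103.73) = 8.479051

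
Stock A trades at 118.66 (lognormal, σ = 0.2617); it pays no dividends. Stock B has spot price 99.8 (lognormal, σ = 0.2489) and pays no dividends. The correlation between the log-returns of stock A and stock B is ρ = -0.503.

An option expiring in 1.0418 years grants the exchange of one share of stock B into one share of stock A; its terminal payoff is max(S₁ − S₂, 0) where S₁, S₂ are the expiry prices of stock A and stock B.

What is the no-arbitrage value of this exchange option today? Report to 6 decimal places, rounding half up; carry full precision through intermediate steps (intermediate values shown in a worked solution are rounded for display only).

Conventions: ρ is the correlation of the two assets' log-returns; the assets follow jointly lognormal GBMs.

σ_eff = √(σ₁² + σ₂² − 2ρσ₁σ₂) = √(0.2617² + 0.2489² − 2·-0.503·0.2617·0.2489) = 0.442681
d₁ = (ln(S₁/S₂) + (q₂ − q₁ + σ_eff²/2)T) / (σ_eff√T) = (ln(118.66/99.8) + (0.0 − 0.0 + 0.097983)·1.0418) / 0.451838 = 0.609008
d₂ = d₁ − σ_eff√T = 0.609008 − 0.451838 = 0.157170
N(d₁) = 0.728740,  N(d₂) = 0.562445
V = S₁·e^{−q₁T}·N(d₁) − S₂·e^{−q₂T}·N(d₂) = 86.472334 − 56.131968 = 30.340366
Key observation: r never enters — measured in units of stock B, the claim is a call on S₁/S₂ struck at 1, so only the dividend yields and σ_eff matter.

exchange price = 30.340366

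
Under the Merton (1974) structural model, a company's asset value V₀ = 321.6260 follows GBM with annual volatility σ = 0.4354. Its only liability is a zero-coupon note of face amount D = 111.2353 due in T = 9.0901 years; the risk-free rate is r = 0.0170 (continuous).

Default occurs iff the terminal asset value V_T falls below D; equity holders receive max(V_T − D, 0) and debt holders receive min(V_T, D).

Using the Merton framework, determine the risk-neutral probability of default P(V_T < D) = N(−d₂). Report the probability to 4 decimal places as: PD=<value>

Equity is a call on the firm's assets struck at D = 111.2353:
d₁ = [ln(V₀/D) + (r + σ²/2)T] / (σ√T)
   = [ln(321.6260/111.2353) + (0.0170 + 0.5·0.4354²)·9.0901] / (0.4354·√9.0901)
   = [1.061742 + 1.016151] / 1.312722 = 1.582889
d₂ = d₁ − σ√T = 1.582889 − 1.312722 = 0.270167
risk-neutral PD = N(−d₂) = N(-0.270167) = 0.393516

PD=0.3935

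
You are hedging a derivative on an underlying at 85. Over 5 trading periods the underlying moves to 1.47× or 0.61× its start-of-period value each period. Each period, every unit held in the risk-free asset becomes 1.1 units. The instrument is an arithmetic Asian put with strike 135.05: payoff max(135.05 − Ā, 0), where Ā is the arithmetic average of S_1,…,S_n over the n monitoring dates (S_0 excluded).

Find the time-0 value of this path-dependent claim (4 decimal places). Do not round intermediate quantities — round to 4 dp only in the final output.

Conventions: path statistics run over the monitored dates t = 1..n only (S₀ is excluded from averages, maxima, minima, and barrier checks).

No-arbitrage gives p* = (R−d)/(u−d) = 0.5698: enumerate every path, weight its payoff by its p*-probability, and discount by R^5.
Enumerate all 2^5 = 32 price paths (U = up ×1.47, D = down ×0.61); each path with k up-moves has probability p*^k·(1−p*)^(5−k).
DDDDD: Ā=24.3440, payoff=110.7060, prob=0.014741
UDDDD: Ā=58.6650, payoff=76.3850, prob=0.019521
DUDDD: Ā=44.0450, payoff=91.0050, prob=0.019521
UUDDD: Ā=106.1413, payoff=28.9087, prob=0.025853
DDUDD: Ā=35.1268, payoff=99.9232, prob=0.019521
UDUDD: Ā=84.6499, payoff=50.4001, prob=0.025853
DUUDD: Ā=70.0299, payoff=65.0201, prob=0.025853
UUUDD: Ā=168.7605, payoff=0.0000, prob=0.034237
DDDUD: Ā=29.6867, payoff=105.3633, prob=0.019521
UDDUD: Ā=71.5401, payoff=63.5099, prob=0.025853
DUDUD: Ā=56.9201, payoff=78.1299, prob=0.025853
UUDUD: Ā=137.1681, payoff=0.0000, prob=0.034237
DDUUD: Ā=48.0019, payoff=87.0481, prob=0.025853
UDUUD: Ā=115.6767, payoff=19.3733, prob=0.034237
DUUUD: Ā=101.0567, payoff=33.9933, prob=0.034237
UUUUD: Ā=243.5301, payoff=0.0000, prob=0.045341
DDDDU: Ā=26.3682, payoff=108.6818, prob=0.019521
UDDDU: Ā=63.5431, payoff=71.5069, prob=0.025853
DUDDU: Ā=48.9231, payoff=86.1269, prob=0.025853
UUDDU: Ā=117.8968, payoff=17.1532, prob=0.034237
DDUDU: Ā=40.0049, payoff=95.0451, prob=0.025853
UDUDU: Ā=96.4054, payoff=38.6446, prob=0.034237
DUUDU: Ā=81.7854, payoff=53.2646, prob=0.034237
UUUDU: Ā=197.0893, payoff=0.0000, prob=0.045341
DDDUU: Ā=34.5648, payoff=100.4852, prob=0.025853
UDDUU: Ā=83.2956, payoff=51.7544, prob=0.034237
DUDUU: Ā=68.6756, payoff=66.3744, prob=0.034237
UUDUU: Ā=165.4970, payoff=0.0000, prob=0.045341
DDUUU: Ā=59.7574, payoff=75.2926, prob=0.034237
UDUUU: Ā=144.0056, payoff=0.0000, prob=0.045341
DUUUU: Ā=129.3856, payoff=5.6644, prob=0.045341
UUUUU: Ā=311.7980, payoff=0.0000, prob=0.060047
Price = Σ prob·payoff / R^5 = 42.242546 / 1.610510 = 26.2293

price = 26.2293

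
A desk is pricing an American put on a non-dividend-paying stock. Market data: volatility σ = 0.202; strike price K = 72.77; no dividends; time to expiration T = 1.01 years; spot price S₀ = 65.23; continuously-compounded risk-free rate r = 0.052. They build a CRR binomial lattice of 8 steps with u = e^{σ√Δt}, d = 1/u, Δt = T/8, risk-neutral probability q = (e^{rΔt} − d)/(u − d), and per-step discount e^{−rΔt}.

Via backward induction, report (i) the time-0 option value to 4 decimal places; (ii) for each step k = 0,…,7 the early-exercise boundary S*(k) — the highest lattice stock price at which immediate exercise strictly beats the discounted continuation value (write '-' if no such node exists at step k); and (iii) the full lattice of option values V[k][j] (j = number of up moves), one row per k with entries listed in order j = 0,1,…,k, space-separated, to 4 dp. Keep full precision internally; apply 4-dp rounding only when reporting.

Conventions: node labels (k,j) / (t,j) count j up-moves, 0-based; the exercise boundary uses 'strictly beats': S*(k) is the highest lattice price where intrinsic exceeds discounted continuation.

price = 8.5398
boundary = - 60.7123 56.5074 60.7123 56.5074 60.7123 65.2300 60.7123
tree:
8.5398
12.0577 5.5004
16.2626 8.2951 3.0698
20.1762 12.0577 5.0337 1.3518
23.8188 16.2626 7.9659 2.4744 0.3648
27.2091 20.1762 12.0577 4.4061 0.7778 0.0000
30.3646 23.8188 16.2626 7.5400 1.6585 0.0000 0.0000
33.3016 27.2091 20.1762 12.0577 3.5363 0.0000 0.0000 0.0000
36.0351 30.3646 23.8188 16.2626 7.5400 0.0000 0.0000 0.0000 0.0000

Δt=0.12625  u=1.07441  d=0.93074  q=0.52791  discount=0.99346
step 8 (expiry): payoffs max(K−S,0) = 36.0351 30.3646 23.8188 16.2626 7.5400 0.0000 0.0000 0.0000 0.0000
step 7: (k=7,j=0): S=39.4684, K−S=33.3016, hold=32.8254 ⇒ V=33.3016 exercise | (k=7,j=1): S=45.5609, K−S=27.2091, hold=26.7329 ⇒ V=27.2091 exercise | (k=7,j=2): S=52.5938, K−S=20.1762, hold=19.7001 ⇒ V=20.1762 exercise | (k=7,j=3): S=60.7123, K−S=12.0577, hold=11.5816 ⇒ V=12.0577 exercise | (k=7,j=4): S=70.0839, K−S=2.6861, hold=3.5363 ⇒ V=3.5363 continue | (k=7,j=5): S=80.9022, K−S=0.0000, hold=0.0000 ⇒ V=0.0000 continue | (k=7,j=6): S=93.3905, K−S=0.0000, hold=0.0000 ⇒ V=0.0000 continue | (k=7,j=7): S=107.8064, K−S=0.0000, hold=0.0000 ⇒ V=0.0000 continue  boundary S*=60.7123
step 6: (k=6,j=0): S=42.4054, K−S=30.3646, hold=29.8884 ⇒ V=30.3646 exercise | (k=6,j=1): S=48.9512, K−S=23.8188, hold=23.3426 ⇒ V=23.8188 exercise | (k=6,j=2): S=56.5074, K−S=16.2626, hold=15.7864 ⇒ V=16.2626 exercise | (k=6,j=3): S=65.2300, K−S=7.5400, hold=7.5097 ⇒ V=7.5400 exercise | (k=6,j=4): S=75.2990, K−S=0.0000, hold=1.6585 ⇒ V=1.6585 continue | (k=6,j=5): S=86.9224, K−S=0.0000, hold=0.0000 ⇒ V=0.0000 continue | (k=6,j=6): S=100.3399, K−S=0.0000, hold=0.0000 ⇒ V=0.0000 continue  boundary S*=65.2300
step 5: (k=5,j=0): S=45.5609, K−S=27.2091, hold=26.7329 ⇒ V=27.2091 exercise | (k=5,j=1): S=52.5938, K−S=20.1762, hold=19.7001 ⇒ V=20.1762 exercise | (k=5,j=2): S=60.7123, K−S=12.0577, hold=11.5816 ⇒ V=12.0577 exercise | (k=5,j=3): S=70.0839, K−S=2.6861, hold=4.4061 ⇒ V=4.4061 continue | (k=5,j=4): S=80.9022, K−S=0.0000, hold=0.7778 ⇒ V=0.7778 continue | (k=5,j=5): S=93.3905, K−S=0.0000, hold=0.0000 ⇒ V=0.0000 continue  boundary S*=60.7123
step 4: (k=4,j=0): S=48.9512, K−S=23.8188, hold=23.3426 ⇒ V=23.8188 exercise | (k=4,j=1): S=56.5074, K−S=16.2626, hold=15.7864 ⇒ V=16.2626 exercise | (k=4,j=2): S=65.2300, K−S=7.5400, hold=7.9659 ⇒ V=7.9659 continue | (k=4,j=3): S=75.2990, K−S=0.0000, hold=2.4744 ⇒ V=2.4744 continue | (k=4,j=4): S=86.9224, K−S=0.0000, hold=0.3648 ⇒ V=0.3648 continue  boundary S*=56.5074
step 3: (k=3,j=0): S=52.5938, K−S=20.1762, hold=19.7001 ⇒ V=20.1762 exercise | (k=3,j=1): S=60.7123, K−S=12.0577, hold=11.8049 ⇒ V=12.0577 exercise | (k=3,j=2): S=70.0839, K−S=2.6861, hold=5.0337 ⇒ V=5.0337 continue | (k=3,j=3): S=80.9022, K−S=0.0000, hold=1.3518 ⇒ V=1.3518 continue  boundary S*=60.7123
step 2: (k=2,j=0): S=56.5074, K−S=16.2626, hold=15.7864 ⇒ V=16.2626 exercise | (k=2,j=1): S=65.2300, K−S=7.5400, hold=8.2951 ⇒ V=8.2951 continue | (k=2,j=2): S=75.2990, K−S=0.0000, hold=3.0698 ⇒ V=3.0698 continue  boundary S*=56.5074
step 1: (k=1,j=0): S=60.7123, K−S=12.0577, hold=11.9776 ⇒ V=12.0577 exercise | (k=1,j=1): S=70.0839, K−S=2.6861, hold=5.5004 ⇒ V=5.5004 continue  boundary S*=60.7123
step 0: (k=0,j=0): S=65.2300, K−S=7.5400, hold=8.5398 ⇒ V=8.5398 continue  boundary S*=-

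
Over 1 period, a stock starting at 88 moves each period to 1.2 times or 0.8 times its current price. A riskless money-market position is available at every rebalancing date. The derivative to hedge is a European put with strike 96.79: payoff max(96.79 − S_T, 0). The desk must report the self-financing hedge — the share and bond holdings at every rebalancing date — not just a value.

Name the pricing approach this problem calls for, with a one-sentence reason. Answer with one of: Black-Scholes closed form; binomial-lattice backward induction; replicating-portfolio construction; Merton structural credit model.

Key observation: the task asks for the hedge itself — share and bond holdings at every node of the 1-period tree on spot 88 with factors 1.2/0.8 — which is exactly what the replicating-portfolio construction produces.

framework: replicating-portfolio construction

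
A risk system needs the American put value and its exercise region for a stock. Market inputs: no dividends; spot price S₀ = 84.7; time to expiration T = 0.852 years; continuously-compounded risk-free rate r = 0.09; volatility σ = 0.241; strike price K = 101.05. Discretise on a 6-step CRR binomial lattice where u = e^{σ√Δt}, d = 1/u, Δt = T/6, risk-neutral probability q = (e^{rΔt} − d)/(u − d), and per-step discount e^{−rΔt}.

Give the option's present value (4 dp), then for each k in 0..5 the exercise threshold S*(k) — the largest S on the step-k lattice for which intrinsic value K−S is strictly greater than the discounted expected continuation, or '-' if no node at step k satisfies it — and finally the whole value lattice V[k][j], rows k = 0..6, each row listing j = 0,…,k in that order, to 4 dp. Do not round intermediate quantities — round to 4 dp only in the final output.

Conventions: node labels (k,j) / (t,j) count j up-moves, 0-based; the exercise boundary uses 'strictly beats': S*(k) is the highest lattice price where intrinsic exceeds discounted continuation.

price = 16.3500
boundary = 84.7000 77.3468 84.7000 77.3468 84.7000 92.7522
tree:
16.3500
23.7032 10.0249
30.4179 16.3500 5.0437
36.5498 23.7032 9.2993 1.6523
42.1493 30.4179 16.3500 3.7027 0.0000
47.2627 36.5498 23.7032 8.2978 0.0000 0.0000
51.9322 42.1493 30.4179 16.3500 0.0000 0.0000 0.0000

Δt=0.14200  u=1.09507  d=0.91319  q=0.54803  discount=0.98730
step 6 (expiry): payoffs max(K−S,0) = 51.9322 42.1493 30.4179 16.3500 0.0000 0.0000 0.0000
step 5: (k=5,j=0): S=53.7873, K−S=47.2627, hold=45.9795 ⇒ V=47.2627 exercise | (k=5,j=1): S=64.5002, K−S=36.5498, hold=35.2666 ⇒ V=36.5498 exercise | (k=5,j=2): S=77.3468, K−S=23.7032, hold=22.4199 ⇒ V=23.7032 exercise | (k=5,j=3): S=92.7522, K−S=8.2978, hold=7.2959 ⇒ V=8.2978 exercise | (k=5,j=4): S=111.2259, K−S=0.0000, hold=0.0000 ⇒ V=0.0000 continue | (k=5,j=5): S=133.3790, K−S=0.0000, hold=0.0000 ⇒ V=0.0000 continue  boundary S*=92.7522
step 4: (k=4,j=0): S=58.9007, K−S=42.1493, hold=40.8661 ⇒ V=42.1493 exercise | (k=4,j=1): S=70.6321, K−S=30.4179, hold=29.1347 ⇒ V=30.4179 exercise | (k=4,j=2): S=84.7000, K−S=16.3500, hold=15.0668 ⇒ V=16.3500 exercise | (k=4,j=3): S=101.5699, K−S=0.0000, hold=3.7027 ⇒ V=3.7027 continue | (k=4,j=4): S=121.7998, K−S=0.0000, hold=0.0000 ⇒ V=0.0000 continue  boundary S*=84.7000
step 3: (k=3,j=0): S=64.5002, K−S=36.5498, hold=35.2666 ⇒ V=36.5498 exercise | (k=3,j=1): S=77.3468, K−S=23.7032, hold=22.4199 ⇒ V=23.7032 exercise | (k=3,j=2): S=92.7522, K−S=8.2978, hold=9.2993 ⇒ V=9.2993 continue | (k=3,j=3): S=111.2259, K−S=0.0000, hold=1.6523 ⇒ V=1.6523 continue  boundary S*=77.3468
step 2: (k=2,j=0): S=70.6321, K−S=30.4179, hold=29.1347 ⇒ V=30.4179 exercise | (k=2,j=1): S=84.7000, K−S=16.3500, hold=15.6087 ⇒ V=16.3500 exercise | (k=2,j=2): S=101.5699, K−S=0.0000, hold=5.0437 ⇒ V=5.0437 continue  boundary S*=84.7000
step 1: (k=1,j=0): S=77.3468, K−S=23.7032, hold=22.4199 ⇒ V=23.7032 exercise | (k=1,j=1): S=92.7522, K−S=8.2978, hold=10.0249 ⇒ V=10.0249 continue  boundary S*=77.3468
step 0: (k=0,j=0): S=84.7000, K−S=16.3500, hold=16.0013 ⇒ V=16.3500 exercise  boundary S*=84.7000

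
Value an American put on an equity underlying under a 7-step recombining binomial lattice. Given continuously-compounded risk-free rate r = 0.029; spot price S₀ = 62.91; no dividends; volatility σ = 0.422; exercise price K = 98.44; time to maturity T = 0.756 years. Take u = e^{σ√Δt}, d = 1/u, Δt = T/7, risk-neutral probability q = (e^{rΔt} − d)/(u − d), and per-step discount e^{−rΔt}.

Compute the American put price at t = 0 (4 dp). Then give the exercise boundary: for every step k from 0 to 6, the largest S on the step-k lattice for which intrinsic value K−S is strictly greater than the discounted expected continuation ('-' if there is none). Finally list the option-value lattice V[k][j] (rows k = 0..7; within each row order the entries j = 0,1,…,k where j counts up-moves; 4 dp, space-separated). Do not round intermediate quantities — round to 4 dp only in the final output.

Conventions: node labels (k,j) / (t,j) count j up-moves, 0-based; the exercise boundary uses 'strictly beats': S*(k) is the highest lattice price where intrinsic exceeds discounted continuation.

price = 36.0516
boundary = - 54.7634 47.6717 54.7634 62.9100 72.2685 83.0192
tree:
36.0516
43.6766 27.9171
50.7683 35.6217 19.6416
56.9416 43.6766 27.0124 11.6781
62.3155 50.7683 35.5300 17.8383 4.9915
66.9935 56.9416 43.6766 26.1715 8.8064 0.8358
71.0657 62.3155 50.7683 35.5300 15.4208 1.6021 0.0000
74.6106 66.9935 56.9416 43.6766 26.1715 3.0708 0.0000 0.0000

params: Δt=0.10800 u=1.14876 d=0.87050 q=0.47666 e^(-rΔt)=0.99687
t_7 payoffs: 74.6106 66.9935 56.9416 43.6766 26.1715 3.0708 0.0000 0.0000
t_6: node(6,0) S=27.3743 payoff=71.0657 vs cont=70.7579 → 71.0657 [stop]  node(6,1) S=36.1245 payoff=62.3155 vs cont=62.0077 → 62.3155 [stop]  node(6,2) S=47.6717 payoff=50.7683 vs cont=50.4604 → 50.7683 [stop]  node(6,3) S=62.9100 payoff=35.5300 vs cont=35.2222 → 35.5300 [stop]  node(6,4) S=83.0192 payoff=15.4208 vs cont=15.1130 → 15.4208 [stop]  node(6,5) S=109.5563 payoff=0.0000 vs cont=1.6021 → 1.6021 [wait]  node(6,6) S=144.5760 payoff=0.0000 vs cont=0.0000 → 0.0000 [wait]  ⇒ S*(6)=83.0192
t_5: node(5,0) S=31.4465 payoff=66.9935 vs cont=66.6856 → 66.9935 [stop]  node(5,1) S=41.4984 payoff=56.9416 vs cont=56.6338 → 56.9416 [stop]  node(5,2) S=54.7634 payoff=43.6766 vs cont=43.3688 → 43.6766 [stop]  node(5,3) S=72.2685 payoff=26.1715 vs cont=25.8637 → 26.1715 [stop]  node(5,4) S=95.3692 payoff=3.0708 vs cont=8.8064 → 8.8064 [wait]  node(5,5) S=125.8539 payoff=0.0000 vs cont=0.8358 → 0.8358 [wait]  ⇒ S*(5)=72.2685
t_4: node(4,0) S=36.1245 payoff=62.3155 vs cont=62.0077 → 62.3155 [stop]  node(4,1) S=47.6717 payoff=50.7683 vs cont=50.4604 → 50.7683 [stop]  node(4,2) S=62.9100 payoff=35.5300 vs cont=35.2222 → 35.5300 [stop]  node(4,3) S=83.0192 payoff=15.4208 vs cont=17.8383 → 17.8383 [wait]  node(4,4) S=109.5563 payoff=0.0000 vs cont=4.9915 → 4.9915 [wait]  ⇒ S*(4)=62.9100
t_3: node(3,0) S=41.4984 payoff=56.9416 vs cont=56.6338 → 56.9416 [stop]  node(3,1) S=54.7634 payoff=43.6766 vs cont=43.3688 → 43.6766 [stop]  node(3,2) S=72.2685 payoff=26.1715 vs cont=27.0124 → 27.0124 [wait]  node(3,3) S=95.3692 payoff=3.0708 vs cont=11.6781 → 11.6781 [wait]  ⇒ S*(3)=54.7634
t_2: node(2,0) S=47.6717 payoff=50.7683 vs cont=50.4604 → 50.7683 [stop]  node(2,1) S=62.9100 payoff=35.5300 vs cont=35.6217 → 35.6217 [wait]  node(2,2) S=83.0192 payoff=15.4208 vs cont=19.6416 → 19.6416 [wait]  ⇒ S*(2)=47.6717
t_1: node(1,0) S=54.7634 payoff=43.6766 vs cont=43.4124 → 43.6766 [stop]  node(1,1) S=72.2685 payoff=26.1715 vs cont=27.9171 → 27.9171 [wait]  ⇒ S*(1)=54.7634
t_0: node(0,0) S=62.9100 payoff=35.5300 vs cont=36.0516 → 36.0516 [wait]  ⇒ S*(0)=-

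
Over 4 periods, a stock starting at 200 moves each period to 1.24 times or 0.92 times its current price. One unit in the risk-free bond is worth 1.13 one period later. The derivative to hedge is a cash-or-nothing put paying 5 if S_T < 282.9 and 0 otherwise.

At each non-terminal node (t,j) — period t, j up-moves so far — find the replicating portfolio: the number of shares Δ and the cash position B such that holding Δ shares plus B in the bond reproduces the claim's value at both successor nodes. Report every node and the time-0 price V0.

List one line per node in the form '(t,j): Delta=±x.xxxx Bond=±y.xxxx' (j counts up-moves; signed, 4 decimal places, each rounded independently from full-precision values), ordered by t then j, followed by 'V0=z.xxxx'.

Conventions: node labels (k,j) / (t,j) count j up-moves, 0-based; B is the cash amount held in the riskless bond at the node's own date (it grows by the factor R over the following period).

Arbitrage-free pricing uses the up-move probability p* = (R−d)/(u−d) = 0.6562, discounting each step at R = 1.13.
Terminal payoffs: V(4,0)=5.0000, V(4,1)=5.0000, V(4,2)=5.0000, V(4,3)=0.0000, V(4,4)=0.0000
Node (3,0) S=155.7376: V=(p*·5.0000+(1−p*)·5.0000)/1.13=4.4248; Δ=(5.0000−5.0000)/(193.1146−143.2786)=0.0000; B=V−Δ·S=4.4248
Node (3,1) S=209.9072: V=(p*·5.0000+(1−p*)·5.0000)/1.13=4.4248; Δ=(5.0000−5.0000)/(260.2849−193.1146)=0.0000; B=V−Δ·S=4.4248
Node (3,2) S=282.9184: V=(p*·0.0000+(1−p*)·5.0000)/1.13=1.5210; Δ=(0.0000−5.0000)/(350.8188−260.2849)=-0.0552; B=V−Δ·S=17.1460
Node (3,3) S=381.3248: V=(p*·0.0000+(1−p*)·0.0000)/1.13=0.0000; Δ=(0.0000−0.0000)/(472.8428−350.8188)=0.0000; B=V−Δ·S=0.0000
Node (2,0) S=169.2800: V=(p*·4.4248+(1−p*)·4.4248)/1.13=3.9157; Δ=(4.4248−4.4248)/(209.9072−155.7376)=0.0000; B=V−Δ·S=3.9157
Node (2,1) S=228.1600: V=(p*·1.5210+(1−p*)·4.4248)/1.13=2.2294; Δ=(1.5210−4.4248)/(282.9184−209.9072)=-0.0398; B=V−Δ·S=11.3036
Node (2,2) S=307.5200: V=(p*·0.0000+(1−p*)·1.5210)/1.13=0.4627; Δ=(0.0000−1.5210)/(381.3248−282.9184)=-0.0155; B=V−Δ·S=5.2159
Node (1,0) S=184.0000: V=(p*·2.2294+(1−p*)·3.9157)/1.13=2.4859; Δ=(2.2294−3.9157)/(228.1600−169.2800)=-0.0286; B=V−Δ·S=7.7558
Node (1,1) S=248.0000: V=(p*·0.4627+(1−p*)·2.2294)/1.13=0.9469; Δ=(0.4627−2.2294)/(307.5200−228.1600)=-0.0223; B=V−Δ·S=6.4677
Node (0,0) S=200.0000: V=(p*·0.9469+(1−p*)·2.4859)/1.13=1.3061; Δ=(0.9469−2.4859)/(248.0000−184.0000)=-0.0240; B=V−Δ·S=6.1155
As a check, the time-0 holding Δ(0,0)·S0 + B(0,0) comes to 1.3061 — exactly V0.

(0,0): Delta=-0.0240 Bond=6.1155
(1,0): Delta=-0.0286 Bond=7.7558
(1,1): Delta=-0.0223 Bond=6.4677
(2,0): Delta=0.0000 Bond=3.9157
(2,1): Delta=-0.0398 Bond=11.3036
(2,2): Delta=-0.0155 Bond=5.2159
(3,0): Delta=0.0000 Bond=4.4248
(3,1): Delta=0.0000 Bond=4.4248
(3,2): Delta=-0.0552 Bond=17.1460
(3,3): Delta=0.0000 Bond=0.0000
V0=1.3061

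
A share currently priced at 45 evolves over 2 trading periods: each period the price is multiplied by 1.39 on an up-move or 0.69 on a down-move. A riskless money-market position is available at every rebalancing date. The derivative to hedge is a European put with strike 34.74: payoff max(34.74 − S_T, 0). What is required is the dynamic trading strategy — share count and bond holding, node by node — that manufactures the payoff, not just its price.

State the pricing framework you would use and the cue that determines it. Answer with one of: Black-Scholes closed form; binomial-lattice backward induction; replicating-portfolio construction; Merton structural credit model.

framework: replicating-portfolio construction

Key observation: since the answer must list Δ and B at each node of the 1.39/0.69 lattice on 45, the replicating-portfolio method — solving the two-state system at every node — is the one that applies.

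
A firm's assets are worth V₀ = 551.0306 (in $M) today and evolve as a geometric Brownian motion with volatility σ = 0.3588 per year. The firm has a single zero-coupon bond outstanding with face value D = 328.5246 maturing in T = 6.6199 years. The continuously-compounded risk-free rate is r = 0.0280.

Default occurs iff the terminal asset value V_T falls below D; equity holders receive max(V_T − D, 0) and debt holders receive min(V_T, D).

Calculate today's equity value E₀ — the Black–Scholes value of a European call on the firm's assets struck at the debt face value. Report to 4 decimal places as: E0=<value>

Apply the equity-as-call identities (strike 328.5246, horizon 6.6199 years):
d₁ = [ln(V₀/D) + (r + σ²/2)T] / (σ√T)
   = [ln(551.0306/328.5246) + (0.0280 + 0.5·0.3588²)·6.6199] / (0.3588·√6.6199)
   = [0.517179 + 0.611472] / 0.923162 = 1.222591
d₂ = d₁ − σ√T = 1.222591 − 0.923162 = 0.299429
N(d₁) = 0.889258,  N(d₂) = 0.617694,  e^(−rT) = 0.830807
E₀ = V₀·N(d₁) − D·e^(−rT)·N(d₂)
   = 551.0306·0.889258 − 328.5246·0.830807·0.617694 = 321.414635

E0=321.4146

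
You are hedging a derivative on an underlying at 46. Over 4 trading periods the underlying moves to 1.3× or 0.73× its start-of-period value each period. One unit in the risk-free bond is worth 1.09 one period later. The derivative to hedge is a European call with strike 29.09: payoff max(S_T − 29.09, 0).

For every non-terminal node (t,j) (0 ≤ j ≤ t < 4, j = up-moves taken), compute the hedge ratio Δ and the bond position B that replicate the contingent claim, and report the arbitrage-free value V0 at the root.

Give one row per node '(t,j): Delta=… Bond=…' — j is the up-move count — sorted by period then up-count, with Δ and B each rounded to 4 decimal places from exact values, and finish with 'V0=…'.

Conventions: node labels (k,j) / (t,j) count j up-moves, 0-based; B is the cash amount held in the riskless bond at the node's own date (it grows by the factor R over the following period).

Arbitrage-free pricing uses the up-move probability p* = (R−d)/(u−d) = 0.6316, discounting each step at R = 1.09.
Terminal payoffs: V(4,0)=0.0000, V(4,1)=0.0000, V(4,2)=12.3376, V(4,3)=44.6853, V(4,4)=102.2906
Node (3,0) S=17.8948: V=(p*·0.0000+(1−p*)·0.0000)/1.09=0.0000; Δ=(0.0000−0.0000)/(23.2632−13.0632)=0.0000; B=V−Δ·S=0.0000
Node (3,1) S=31.8674: V=(p*·12.3376+(1−p*)·0.0000)/1.09=7.1488; Δ=(12.3376−0.0000)/(41.4276−23.2632)=0.6792; B=V−Δ·S=-14.4962
Node (3,2) S=56.7502: V=(p*·44.6853+(1−p*)·12.3376)/1.09=30.0621; Δ=(44.6853−12.3376)/(73.7753−41.4276)=1.0000; B=V−Δ·S=-26.6881
Node (3,3) S=101.0620: V=(p*·102.2906+(1−p*)·44.6853)/1.09=74.3739; Δ=(102.2906−44.6853)/(131.3806−73.7753)=1.0000; B=V−Δ·S=-26.6881
Node (2,0) S=24.5134: V=(p*·7.1488+(1−p*)·0.0000)/1.09=4.1422; Δ=(7.1488−0.0000)/(31.8674−17.8948)=0.5116; B=V−Δ·S=-8.3995
Node (2,1) S=43.6540: V=(p*·30.0621+(1−p*)·7.1488)/1.09=19.8352; Δ=(30.0621−7.1488)/(56.7502−31.8674)=0.9209; B=V−Δ·S=-20.3636
Node (2,2) S=77.7400: V=(p*·74.3739+(1−p*)·30.0621)/1.09=53.2555; Δ=(74.3739−30.0621)/(101.0620−56.7502)=1.0000; B=V−Δ·S=-24.4845
Node (1,0) S=33.5800: V=(p*·19.8352+(1−p*)·4.1422)/1.09=12.8932; Δ=(19.8352−4.1422)/(43.6540−24.5134)=0.8199; B=V−Δ·S=-14.6383
Node (1,1) S=59.8000: V=(p*·53.2555+(1−p*)·19.8352)/1.09=37.5622; Δ=(53.2555−19.8352)/(77.7400−43.6540)=0.9805; B=V−Δ·S=-21.0700
Node (0,0) S=46.0000: V=(p*·37.5622+(1−p*)·12.8932)/1.09=26.1226; Δ=(37.5622−12.8932)/(59.8000−33.5800)=0.9408; B=V−Δ·S=-17.1563
Check: Δ(0,0)·S0 + B(0,0) = 26.1226 = V0.

(0,0): Delta=0.9408 Bond=-17.1563
(1,0): Delta=0.8199 Bond=-14.6383
(1,1): Delta=0.9805 Bond=-21.0700
(2,0): Delta=0.5116 Bond=-8.3995
(2,1): Delta=0.9209 Bond=-20.3636
(2,2): Delta=1.0000 Bond=-24.4845
(3,0): Delta=0.0000 Bond=0.0000
(3,1): Delta=0.6792 Bond=-14.4962
(3,2): Delta=1.0000 Bond=-26.6881
(3,3): Delta=1.0000 Bond=-26.6881
V0=26.1226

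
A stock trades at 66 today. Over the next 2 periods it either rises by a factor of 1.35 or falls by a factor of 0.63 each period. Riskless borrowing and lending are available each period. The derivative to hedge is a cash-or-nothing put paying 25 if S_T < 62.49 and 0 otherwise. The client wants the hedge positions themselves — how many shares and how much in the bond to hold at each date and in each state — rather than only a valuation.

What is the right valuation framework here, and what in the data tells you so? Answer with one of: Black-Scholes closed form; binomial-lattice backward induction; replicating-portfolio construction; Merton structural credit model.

framework: replicating-portfolio construction

Key observation: the mandate to exhibit the hedge at every date and state singles out the replicating-portfolio construction on the 2-period tree with factors 1.35 and 0.63 from 66.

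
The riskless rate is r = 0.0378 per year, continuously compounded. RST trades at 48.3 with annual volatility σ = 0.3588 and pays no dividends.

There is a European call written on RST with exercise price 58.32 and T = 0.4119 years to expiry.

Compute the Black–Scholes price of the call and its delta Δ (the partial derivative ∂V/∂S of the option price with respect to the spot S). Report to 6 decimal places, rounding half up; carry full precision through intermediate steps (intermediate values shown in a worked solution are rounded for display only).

σ√T = 0.3588·√0.4119 = 0.230276
d₁ = (ln(S/K) + (r+σ²/2)T) / (σ√T) = (ln(48.3/58.32) + (0.0378+0.3588²/2)·0.4119) / 0.230276 = (-0.188514 + 0.042083) / 0.230276 = -0.635891
d₂ = d₁ − σ√T = -0.635891 − 0.230276 = -0.866166
e^{−rT} = 0.984551
N(d₁) = 0.262424,  N(d₂) = 0.193199
Call price V = S·N(d₁) − K·e^{−rT}·N(d₂) = 12.675072 − 11.093319 = 1.581753
Δ = N(d₁) = 0.262424

price = 1.581753
Δ = 0.262424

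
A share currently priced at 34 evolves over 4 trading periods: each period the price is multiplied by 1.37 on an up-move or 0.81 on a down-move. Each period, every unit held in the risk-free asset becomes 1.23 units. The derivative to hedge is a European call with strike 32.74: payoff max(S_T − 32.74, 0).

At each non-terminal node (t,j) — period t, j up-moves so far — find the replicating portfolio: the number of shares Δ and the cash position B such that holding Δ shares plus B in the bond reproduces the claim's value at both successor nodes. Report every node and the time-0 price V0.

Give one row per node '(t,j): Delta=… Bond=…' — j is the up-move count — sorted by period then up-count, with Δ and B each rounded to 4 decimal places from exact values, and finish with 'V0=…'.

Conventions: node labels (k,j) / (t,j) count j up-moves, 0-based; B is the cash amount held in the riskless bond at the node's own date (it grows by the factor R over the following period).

(0,0): Delta=0.9638 Bond=-12.8803
(1,0): Delta=0.8446 Bond=-12.5575
(1,1): Delta=0.9874 Bond=-16.9378
(2,0): Delta=0.4456 Bond=-6.5458
(2,1): Delta=0.9232 Bond=-18.4123
(2,2): Delta=1.0000 Bond=-21.6406
(3,0): Delta=0.0000 Bond=0.0000
(3,1): Delta=0.5334 Bond=-10.7350
(3,2): Delta=1.0000 Bond=-26.6179
(3,3): Delta=1.0000 Bond=-26.6179
V0=19.8904

Under the risk-neutral measure, an up-move has probability p* = (R−d)/(u−d) = 0.7500 and values discount at R = 1.23.
At maturity the claim pays: V(4,0)=0.0000, V(4,1)=0.0000, V(4,2)=9.1288, V(4,3)=38.0751, V(4,4)=87.0336
Node (3,0) S=18.0690: V=(p*·0.0000+(1−p*)·0.0000)/1.23=0.0000; Δ=(0.0000−0.0000)/(24.7545−14.6359)=0.0000; B=V−Δ·S=0.0000
Node (3,1) S=30.5611: V=(p*·9.1288+(1−p*)·0.0000)/1.23=5.5663; Δ=(9.1288−0.0000)/(41.8688−24.7545)=0.5334; B=V−Δ·S=-10.7350
Node (3,2) S=51.6898: V=(p*·38.0751+(1−p*)·9.1288)/1.23=25.0719; Δ=(38.0751−9.1288)/(70.8151−41.8688)=1.0000; B=V−Δ·S=-26.6179
Node (3,3) S=87.4260: V=(p*·87.0336+(1−p*)·38.0751)/1.23=60.8081; Δ=(87.0336−38.0751)/(119.7736−70.8151)=1.0000; B=V−Δ·S=-26.6179
Node (2,0) S=22.3074: V=(p*·5.5663+(1−p*)·0.0000)/1.23=3.3941; Δ=(5.5663−0.0000)/(30.5611−18.0690)=0.4456; B=V−Δ·S=-6.5458
Node (2,1) S=37.7298: V=(p*·25.0719+(1−p*)·5.5663)/1.23=16.4191; Δ=(25.0719−5.5663)/(51.6898−30.5611)=0.9232; B=V−Δ·S=-18.4123
Node (2,2) S=63.8146: V=(p*·60.8081+(1−p*)·25.0719)/1.23=42.1740; Δ=(60.8081−25.0719)/(87.4260−51.6898)=1.0000; B=V−Δ·S=-21.6406
Node (1,0) S=27.5400: V=(p*·16.4191+(1−p*)·3.3941)/1.23=10.7015; Δ=(16.4191−3.3941)/(37.7298−22.3074)=0.8446; B=V−Δ·S=-12.5575
Node (1,1) S=46.5800: V=(p*·42.1740+(1−p*)·16.4191)/1.23=29.0531; Δ=(42.1740−16.4191)/(63.8146−37.7298)=0.9874; B=V−Δ·S=-16.9378
Node (0,0) S=34.0000: V=(p*·29.0531+(1−p*)·10.7015)/1.23=19.8904; Δ=(29.0531−10.7015)/(46.5800−27.5400)=0.9638; B=V−Δ·S=-12.8803
Check: Δ(0,0)·S0 + B(0,0) = 19.8904 = V0.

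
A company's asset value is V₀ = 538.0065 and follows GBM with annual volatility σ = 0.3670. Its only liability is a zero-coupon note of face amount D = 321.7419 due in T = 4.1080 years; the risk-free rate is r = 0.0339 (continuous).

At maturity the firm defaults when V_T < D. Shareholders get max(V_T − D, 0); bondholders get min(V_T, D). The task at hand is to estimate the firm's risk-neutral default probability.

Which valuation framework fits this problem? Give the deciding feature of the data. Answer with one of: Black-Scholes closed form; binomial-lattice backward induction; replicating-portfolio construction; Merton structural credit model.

Key observation: a levered firm with one bullet debt due at 4.1080 years is the canonical structural-credit setup: equity is a call on the firm's assets struck at the face value.

framework: Merton structural credit model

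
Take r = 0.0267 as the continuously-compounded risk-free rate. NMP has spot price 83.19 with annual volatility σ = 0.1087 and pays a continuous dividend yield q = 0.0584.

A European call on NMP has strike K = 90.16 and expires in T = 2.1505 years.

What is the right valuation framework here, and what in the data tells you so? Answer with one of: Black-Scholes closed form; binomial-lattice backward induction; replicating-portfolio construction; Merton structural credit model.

Key observation: a European claim on NMP (strike 90.16) — a lognormal (GBM) underlying with constant rate and volatility — has an exact closed-form value; no lattice or capital structure is involved.

framework: Black-Scholes closed form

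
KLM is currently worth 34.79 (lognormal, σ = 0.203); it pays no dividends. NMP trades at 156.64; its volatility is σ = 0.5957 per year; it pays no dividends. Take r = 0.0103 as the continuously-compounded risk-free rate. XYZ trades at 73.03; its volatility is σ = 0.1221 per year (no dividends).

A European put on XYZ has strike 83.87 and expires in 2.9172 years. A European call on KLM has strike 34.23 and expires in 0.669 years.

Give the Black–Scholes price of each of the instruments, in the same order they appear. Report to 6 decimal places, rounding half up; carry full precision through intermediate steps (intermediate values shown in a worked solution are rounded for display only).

[XYZ put K=83.87]
σ√T = 0.1221·√2.9172 = 0.208545
d₁ = (ln(S/K) + (r+σ²/2)T) / (σ√T) = (ln(73.03/83.87) + (0.0103+0.1221²/2)·2.9172) / 0.208545 = (-0.138398 + 0.051793) / 0.208545 = -0.415284
d₂ = d₁ − σ√T = -0.415284 − 0.208545 = -0.623828
e^{−rT} = 0.970400
N(−d₁) = 0.661033,  N(−d₂) = 0.733630
price = K·e^{−rT}·N(−d₂) − S·N(−d₁) = 59.708238 − 48.275227 = 11.433011
[KLM call K=34.23]
σ√T = 0.203·√0.669 = 0.166039
d₁ = (ln(S/K) + (r+σ²/2)T) / (σ√T) = (ln(34.79/34.23) + (0.0103+0.203²/2)·0.669) / 0.166039 = (0.016228 + 0.020675) / 0.166039 = 0.222253
d₂ = d₁ − σ√T = 0.222253 − 0.166039 = 0.056215
e^{−rT} = 0.993133
N(d₁) = 0.587942,  N(d₂) = 0.522415
price = S·N(d₁) − K·e^{−rT}·N(d₂) = 20.454491 − 17.759456 = 2.695036

price(XYZ put K=83.87) = 11.433011
price(KLM call K=34.23) = 2.695036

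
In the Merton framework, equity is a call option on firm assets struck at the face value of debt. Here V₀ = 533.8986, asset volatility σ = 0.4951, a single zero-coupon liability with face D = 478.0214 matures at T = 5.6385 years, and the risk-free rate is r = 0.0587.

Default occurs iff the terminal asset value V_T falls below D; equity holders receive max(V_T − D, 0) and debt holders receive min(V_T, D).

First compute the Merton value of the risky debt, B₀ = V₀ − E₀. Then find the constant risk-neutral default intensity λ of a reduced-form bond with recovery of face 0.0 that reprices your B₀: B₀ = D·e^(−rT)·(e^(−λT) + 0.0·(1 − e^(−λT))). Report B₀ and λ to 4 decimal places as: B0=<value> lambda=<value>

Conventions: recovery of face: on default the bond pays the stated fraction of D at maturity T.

Work the structural quantities from V₀ = 533.8986 against face 478.0214:
d₁ = [ln(V₀/D) + (r + σ²/2)T] / (σ√T)
   = [ln(533.8986/478.0214) + (0.0587 + 0.5·0.4951²)·5.6385] / (0.4951·√5.6385)
   = [0.110550 + 1.022046] / 1.175641 = 0.963386
d₂ = d₁ − σ√T = 0.963386 − 1.175641 = -0.212255
N(d₁) = 0.832323,  N(d₂) = 0.415954,  e^(−rT) = 0.718220
E₀ = V₀·N(d₁) − D·e^(−rT)·N(d₂)
   = 533.8986·0.832323 − 478.0214·0.718220·0.415954 = 301.568980
B₀ = V₀ − E₀ = 533.8986 − 301.568980 = 232.329620
e^(−λT) = (B₀·e^(rT)/D − 0)/(1 − 0) = (232.3296·1.392332/478.0214 − 0)/1 = 0.67670591
λ = −ln(0.67670591)/5.6385 = 0.069259

B0=232.3296 lambda=0.0693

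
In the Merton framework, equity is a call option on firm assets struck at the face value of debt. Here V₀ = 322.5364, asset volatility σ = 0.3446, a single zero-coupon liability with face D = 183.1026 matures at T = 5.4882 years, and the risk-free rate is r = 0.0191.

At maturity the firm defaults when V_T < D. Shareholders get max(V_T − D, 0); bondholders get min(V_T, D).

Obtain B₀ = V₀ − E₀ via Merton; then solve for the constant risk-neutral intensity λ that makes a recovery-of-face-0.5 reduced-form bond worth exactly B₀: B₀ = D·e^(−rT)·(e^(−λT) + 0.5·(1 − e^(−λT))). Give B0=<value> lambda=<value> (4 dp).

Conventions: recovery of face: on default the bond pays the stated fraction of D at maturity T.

B0=144.7072 lambda=0.0511

With assets at 322.5364 and a single debt payment of 183.1026 at 5.4882 years:
d₁ = [ln(V₀/D) + (r + σ²/2)T] / (σ√T)
   = [ln(322.5364/183.1026) + (0.0191 + 0.5·0.3446²)·5.4882] / (0.3446·√5.4882)
   = [0.566169 + 0.430684] / 0.807291 = 1.234813
d₂ = d₁ − σ√T = 1.234813 − 0.807291 = 0.427522
N(d₁) = 0.891550,  N(d₂) = 0.665500,  e^(−rT) = 0.900482
E₀ = V₀·N(d₁) − D·e^(−rT)·N(d₂)
   = 322.5364·0.891550 − 183.1026·0.900482·0.665500 = 177.829166
B₀ = V₀ − E₀ = 322.5364 − 177.829166 = 144.707234
e^(−λT) = (B₀·e^(rT)/D − 0.5)/(1 − 0.5) = (144.7072·1.110516/183.1026 − 0.5)/0.5 = 0.75529606
λ = −ln(0.75529606)/5.4882 = 0.051136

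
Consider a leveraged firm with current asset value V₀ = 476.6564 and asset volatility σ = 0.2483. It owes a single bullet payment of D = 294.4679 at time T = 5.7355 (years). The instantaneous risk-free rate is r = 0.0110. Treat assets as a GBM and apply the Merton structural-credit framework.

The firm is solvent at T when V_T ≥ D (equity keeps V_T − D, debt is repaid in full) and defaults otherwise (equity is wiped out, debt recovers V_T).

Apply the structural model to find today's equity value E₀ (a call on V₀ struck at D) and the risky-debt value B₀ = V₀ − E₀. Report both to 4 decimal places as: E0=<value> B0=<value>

Work the structural quantities from V₀ = 476.6564 against face 294.4679:
d₁ = [ln(V₀/D) + (r + σ²/2)T] / (σ√T)
   = [ln(476.6564/294.4679) + (0.0110 + 0.5·0.2483²)·5.7355] / (0.2483·√5.7355)
   = [0.481626 + 0.239896] / 0.594651 = 1.213352
d₂ = d₁ − σ√T = 1.213352 − 0.594651 = 0.618701
N(d₁) = 0.887502,  N(d₂) = 0.731943,  e^(−rT) = 0.938859
E₀ = V₀·N(d₁) − D·e^(−rT)·N(d₂)
   = 476.6564·0.887502 − 294.4679·0.938859·0.731943 = 220.677955
B₀ = V₀ − E₀ = 476.6564 − 220.677955 = 255.978445

E0=220.6780 B0=255.9784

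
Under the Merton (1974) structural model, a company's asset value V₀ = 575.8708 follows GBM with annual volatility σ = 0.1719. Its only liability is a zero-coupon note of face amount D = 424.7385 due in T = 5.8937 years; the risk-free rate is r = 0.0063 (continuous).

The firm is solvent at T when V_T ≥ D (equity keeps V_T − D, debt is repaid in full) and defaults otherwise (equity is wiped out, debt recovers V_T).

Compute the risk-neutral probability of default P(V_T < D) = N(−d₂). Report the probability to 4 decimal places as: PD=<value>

PD=0.2710

With assets at 575.8708 and a single debt payment of 424.7385 at 5.8937 years:
d₁ = [ln(V₀/D) + (r + σ²/2)T] / (σ√T)
   = [ln(575.8708/424.7385) + (0.0063 + 0.5·0.1719²)·5.8937] / (0.1719·√5.8937)
   = [0.304410 + 0.124209] / 0.417321 = 1.027072
d₂ = d₁ − σ√T = 1.027072 − 0.417321 = 0.609751
risk-neutral PD = N(−d₂) = N(-0.609751) = 0.271013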